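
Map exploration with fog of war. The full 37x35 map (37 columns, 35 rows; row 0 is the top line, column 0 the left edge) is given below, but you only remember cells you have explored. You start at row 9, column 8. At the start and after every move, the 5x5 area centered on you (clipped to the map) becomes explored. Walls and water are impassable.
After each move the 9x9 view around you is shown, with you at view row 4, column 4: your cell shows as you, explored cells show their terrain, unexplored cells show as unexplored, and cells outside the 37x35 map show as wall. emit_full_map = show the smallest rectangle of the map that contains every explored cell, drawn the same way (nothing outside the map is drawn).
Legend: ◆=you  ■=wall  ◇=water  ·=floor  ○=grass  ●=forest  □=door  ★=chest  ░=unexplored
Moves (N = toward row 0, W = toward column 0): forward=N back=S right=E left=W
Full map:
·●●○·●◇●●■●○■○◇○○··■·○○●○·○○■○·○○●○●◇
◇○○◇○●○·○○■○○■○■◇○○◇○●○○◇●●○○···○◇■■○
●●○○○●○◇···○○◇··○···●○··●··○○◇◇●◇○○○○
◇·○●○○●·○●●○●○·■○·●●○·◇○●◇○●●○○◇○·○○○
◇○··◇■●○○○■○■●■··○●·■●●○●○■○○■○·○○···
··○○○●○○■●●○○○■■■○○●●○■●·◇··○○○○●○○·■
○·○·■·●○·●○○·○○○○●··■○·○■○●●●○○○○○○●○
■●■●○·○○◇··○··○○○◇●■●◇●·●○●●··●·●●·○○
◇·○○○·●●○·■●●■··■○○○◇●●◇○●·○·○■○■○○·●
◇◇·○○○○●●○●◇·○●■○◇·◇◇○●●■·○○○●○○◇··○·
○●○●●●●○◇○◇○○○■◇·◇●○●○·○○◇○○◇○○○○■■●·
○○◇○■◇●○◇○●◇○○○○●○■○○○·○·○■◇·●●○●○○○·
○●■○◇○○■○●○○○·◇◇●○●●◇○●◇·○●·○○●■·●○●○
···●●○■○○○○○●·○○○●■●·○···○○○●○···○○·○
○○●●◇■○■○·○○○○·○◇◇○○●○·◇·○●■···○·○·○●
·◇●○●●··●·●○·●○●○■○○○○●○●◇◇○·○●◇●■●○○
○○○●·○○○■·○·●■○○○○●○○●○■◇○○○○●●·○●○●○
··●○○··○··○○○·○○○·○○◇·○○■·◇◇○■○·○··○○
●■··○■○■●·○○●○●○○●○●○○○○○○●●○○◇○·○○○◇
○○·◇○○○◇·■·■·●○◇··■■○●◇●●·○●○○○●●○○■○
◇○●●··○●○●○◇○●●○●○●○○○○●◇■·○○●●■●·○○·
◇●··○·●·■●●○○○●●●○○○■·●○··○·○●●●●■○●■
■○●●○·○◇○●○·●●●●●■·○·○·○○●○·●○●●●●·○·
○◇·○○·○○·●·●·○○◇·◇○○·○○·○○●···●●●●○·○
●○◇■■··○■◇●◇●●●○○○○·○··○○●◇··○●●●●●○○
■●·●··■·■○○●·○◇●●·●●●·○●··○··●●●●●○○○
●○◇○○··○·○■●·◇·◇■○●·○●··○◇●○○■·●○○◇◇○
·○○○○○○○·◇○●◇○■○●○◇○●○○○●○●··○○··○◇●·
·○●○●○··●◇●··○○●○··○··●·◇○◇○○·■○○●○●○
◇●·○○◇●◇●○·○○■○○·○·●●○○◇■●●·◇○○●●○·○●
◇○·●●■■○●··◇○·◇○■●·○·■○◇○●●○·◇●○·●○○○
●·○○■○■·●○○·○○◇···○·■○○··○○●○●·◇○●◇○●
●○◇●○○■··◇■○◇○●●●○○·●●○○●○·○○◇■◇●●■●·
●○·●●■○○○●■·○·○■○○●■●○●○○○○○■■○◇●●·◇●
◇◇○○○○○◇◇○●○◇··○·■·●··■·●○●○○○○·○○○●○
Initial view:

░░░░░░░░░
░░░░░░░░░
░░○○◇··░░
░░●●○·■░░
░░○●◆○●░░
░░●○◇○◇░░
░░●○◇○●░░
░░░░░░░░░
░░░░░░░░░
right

░░░░░░░░░
░░░░░░░░░
░○○◇··○░░
░●●○·■●░░
░○●●◆●◇░░
░●○◇○◇○░░
░●○◇○●◇░░
░░░░░░░░░
░░░░░░░░░

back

░░░░░░░░░
░○○◇··○░░
░●●○·■●░░
░○●●○●◇░░
░●○◇◆◇○░░
░●○◇○●◇░░
░░■○●○○░░
░░░░░░░░░
░░░░░░░░░

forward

░░░░░░░░░
░░░░░░░░░
░○○◇··○░░
░●●○·■●░░
░○●●◆●◇░░
░●○◇○◇○░░
░●○◇○●◇░░
░░■○●○○░░
░░░░░░░░░

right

░░░░░░░░░
░░░░░░░░░
○○◇··○·░░
●●○·■●●░░
○●●○◆◇·░░
●○◇○◇○○░░
●○◇○●◇○░░
░■○●○○░░░
░░░░░░░░░

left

░░░░░░░░░
░░░░░░░░░
░○○◇··○·░
░●●○·■●●░
░○●●◆●◇·░
░●○◇○◇○○░
░●○◇○●◇○░
░░■○●○○░░
░░░░░░░░░

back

░░░░░░░░░
░○○◇··○·░
░●●○·■●●░
░○●●○●◇·░
░●○◇◆◇○○░
░●○◇○●◇○░
░░■○●○○░░
░░░░░░░░░
░░░░░░░░░

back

░○○◇··○·░
░●●○·■●●░
░○●●○●◇·░
░●○◇○◇○○░
░●○◇◆●◇○░
░░■○●○○░░
░░○○○○○░░
░░░░░░░░░
░░░░░░░░░

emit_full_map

○○◇··○·
●●○·■●●
○●●○●◇·
●○◇○◇○○
●○◇◆●◇○
░■○●○○░
░○○○○○░

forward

░░░░░░░░░
░○○◇··○·░
░●●○·■●●░
░○●●○●◇·░
░●○◇◆◇○○░
░●○◇○●◇○░
░░■○●○○░░
░░○○○○○░░
░░░░░░░░░

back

░○○◇··○·░
░●●○·■●●░
░○●●○●◇·░
░●○◇○◇○○░
░●○◇◆●◇○░
░░■○●○○░░
░░○○○○○░░
░░░░░░░░░
░░░░░░░░░

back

░●●○·■●●░
░○●●○●◇·░
░●○◇○◇○○░
░●○◇○●◇○░
░░■○◆○○░░
░░○○○○○░░
░░■○·○○░░
░░░░░░░░░
░░░░░░░░░

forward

░○○◇··○·░
░●●○·■●●░
░○●●○●◇·░
░●○◇○◇○○░
░●○◇◆●◇○░
░░■○●○○░░
░░○○○○○░░
░░■○·○○░░
░░░░░░░░░

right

○○◇··○·░░
●●○·■●●░░
○●●○●◇·░░
●○◇○◇○○░░
●○◇○◆◇○░░
░■○●○○○░░
░○○○○○●░░
░■○·○○░░░
░░░░░░░░░

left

░○○◇··○·░
░●●○·■●●░
░○●●○●◇·░
░●○◇○◇○○░
░●○◇◆●◇○░
░░■○●○○○░
░░○○○○○●░
░░■○·○○░░
░░░░░░░░░

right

○○◇··○·░░
●●○·■●●░░
○●●○●◇·░░
●○◇○◇○○░░
●○◇○◆◇○░░
░■○●○○○░░
░○○○○○●░░
░■○·○○░░░
░░░░░░░░░

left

░○○◇··○·░
░●●○·■●●░
░○●●○●◇·░
░●○◇○◇○○░
░●○◇◆●◇○░
░░■○●○○○░
░░○○○○○●░
░░■○·○○░░
░░░░░░░░░


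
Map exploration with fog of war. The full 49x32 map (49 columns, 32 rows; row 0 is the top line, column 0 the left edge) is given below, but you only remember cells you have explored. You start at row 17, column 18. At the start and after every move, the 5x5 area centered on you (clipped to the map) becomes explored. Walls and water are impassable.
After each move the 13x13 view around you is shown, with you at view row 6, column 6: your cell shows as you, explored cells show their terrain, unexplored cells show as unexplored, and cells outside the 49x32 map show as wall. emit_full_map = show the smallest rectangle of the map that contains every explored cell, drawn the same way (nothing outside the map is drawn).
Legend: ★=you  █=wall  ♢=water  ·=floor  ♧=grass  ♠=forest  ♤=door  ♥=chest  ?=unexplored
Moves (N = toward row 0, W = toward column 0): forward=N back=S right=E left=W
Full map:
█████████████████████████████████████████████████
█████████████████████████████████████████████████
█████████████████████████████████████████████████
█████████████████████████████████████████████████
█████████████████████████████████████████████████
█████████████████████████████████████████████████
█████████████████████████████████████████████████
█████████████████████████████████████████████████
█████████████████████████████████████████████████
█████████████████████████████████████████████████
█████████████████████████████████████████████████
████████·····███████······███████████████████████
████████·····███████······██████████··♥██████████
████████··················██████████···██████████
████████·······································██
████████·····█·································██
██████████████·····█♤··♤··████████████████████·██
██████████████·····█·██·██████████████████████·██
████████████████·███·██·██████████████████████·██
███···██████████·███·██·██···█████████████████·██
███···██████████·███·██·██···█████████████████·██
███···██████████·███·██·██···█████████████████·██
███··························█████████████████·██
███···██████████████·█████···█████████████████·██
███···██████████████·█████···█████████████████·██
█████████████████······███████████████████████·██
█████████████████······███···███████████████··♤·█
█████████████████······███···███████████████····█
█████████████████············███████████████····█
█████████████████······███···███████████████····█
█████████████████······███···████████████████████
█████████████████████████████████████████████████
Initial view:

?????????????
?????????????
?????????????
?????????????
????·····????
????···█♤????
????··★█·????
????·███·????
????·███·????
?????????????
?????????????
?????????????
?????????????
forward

?????????????
?????????????
?????????????
?????????????
????·····????
????·····????
????··★█♤????
????···█·????
????·███·????
????·███·????
?????????????
?????????????
?????????????

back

?????????????
?????????????
?????????????
????·····????
????·····????
????···█♤????
????··★█·????
????·███·????
????·███·????
?????????????
?????????????
?????????????
?????????????

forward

?????????????
?????????????
?????????????
?????????????
????·····????
????·····????
????··★█♤????
????···█·????
????·███·????
????·███·????
?????????????
?????????????
?????????????

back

?????????????
?????????????
?????????????
????·····????
????·····????
????···█♤????
????··★█·????
????·███·????
????·███·????
?????????????
?????????????
?????????????
?????????????

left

?????????????
?????????????
?????????????
?????·····???
????······???
????····█♤???
????··★·█·???
????█·███·???
????█·███·???
?????????????
?????????????
?????????????
?????????????

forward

?????????????
?????????????
?????????????
?????????????
????······???
????······???
????··★·█♤???
????····█·???
????█·███·???
????█·███·???
?????????????
?????????????
?????????????

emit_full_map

······
······
··★·█♤
····█·
█·███·
█·███·

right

?????????????
?????????????
?????????????
?????????????
???······????
???······????
???···★█♤????
???····█·????
???█·███·????
???█·███·????
?????????????
?????????????
?????????????

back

?????????????
?????????????
?????????????
???······????
???······????
???····█♤????
???···★█·????
???█·███·????
???█·███·????
?????????????
?????????????
?????????????
?????????????

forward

?????????????
?????????????
?????????????
?????????????
???······????
???······????
???···★█♤????
???····█·????
???█·███·????
???█·███·????
?????????????
?????????????
?????????????

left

?????????????
?????????????
?????????????
?????????????
????······???
????······???
????··★·█♤???
????····█·???
????█·███·???
????█·███·???
?????????????
?????????????
?????????????

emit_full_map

······
······
··★·█♤
····█·
█·███·
█·███·


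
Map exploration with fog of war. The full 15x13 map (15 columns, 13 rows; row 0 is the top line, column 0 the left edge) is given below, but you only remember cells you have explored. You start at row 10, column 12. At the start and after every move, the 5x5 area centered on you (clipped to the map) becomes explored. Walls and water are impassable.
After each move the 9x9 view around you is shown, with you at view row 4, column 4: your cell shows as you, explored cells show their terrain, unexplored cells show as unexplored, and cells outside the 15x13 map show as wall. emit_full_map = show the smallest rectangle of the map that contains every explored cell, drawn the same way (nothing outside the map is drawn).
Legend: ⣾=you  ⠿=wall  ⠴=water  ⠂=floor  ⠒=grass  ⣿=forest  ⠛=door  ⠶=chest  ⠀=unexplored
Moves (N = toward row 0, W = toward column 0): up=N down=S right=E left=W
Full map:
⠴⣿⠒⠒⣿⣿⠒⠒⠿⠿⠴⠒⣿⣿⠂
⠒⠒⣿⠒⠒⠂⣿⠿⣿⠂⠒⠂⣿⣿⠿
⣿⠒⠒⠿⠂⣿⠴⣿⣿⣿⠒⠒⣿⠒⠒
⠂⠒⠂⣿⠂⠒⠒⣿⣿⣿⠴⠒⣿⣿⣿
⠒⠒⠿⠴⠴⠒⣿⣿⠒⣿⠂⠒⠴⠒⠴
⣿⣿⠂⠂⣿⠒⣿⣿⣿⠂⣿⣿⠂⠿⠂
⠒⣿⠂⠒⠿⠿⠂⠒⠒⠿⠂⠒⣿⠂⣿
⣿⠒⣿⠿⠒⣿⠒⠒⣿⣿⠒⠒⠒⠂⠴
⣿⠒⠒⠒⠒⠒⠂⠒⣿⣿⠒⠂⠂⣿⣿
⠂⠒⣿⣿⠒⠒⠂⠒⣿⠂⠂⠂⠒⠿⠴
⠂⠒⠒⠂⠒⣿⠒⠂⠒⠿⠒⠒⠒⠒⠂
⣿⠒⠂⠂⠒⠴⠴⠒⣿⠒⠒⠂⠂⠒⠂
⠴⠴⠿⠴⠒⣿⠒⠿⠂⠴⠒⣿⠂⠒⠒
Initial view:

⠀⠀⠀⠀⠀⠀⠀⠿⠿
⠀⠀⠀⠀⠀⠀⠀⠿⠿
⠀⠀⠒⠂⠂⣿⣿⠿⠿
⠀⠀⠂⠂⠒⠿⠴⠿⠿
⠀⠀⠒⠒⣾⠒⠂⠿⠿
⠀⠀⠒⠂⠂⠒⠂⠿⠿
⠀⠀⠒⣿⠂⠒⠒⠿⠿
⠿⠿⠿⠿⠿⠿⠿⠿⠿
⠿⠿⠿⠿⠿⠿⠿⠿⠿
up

⠀⠀⠀⠀⠀⠀⠀⠿⠿
⠀⠀⠀⠀⠀⠀⠀⠿⠿
⠀⠀⠒⠒⠒⠂⠴⠿⠿
⠀⠀⠒⠂⠂⣿⣿⠿⠿
⠀⠀⠂⠂⣾⠿⠴⠿⠿
⠀⠀⠒⠒⠒⠒⠂⠿⠿
⠀⠀⠒⠂⠂⠒⠂⠿⠿
⠀⠀⠒⣿⠂⠒⠒⠿⠿
⠿⠿⠿⠿⠿⠿⠿⠿⠿

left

⠀⠀⠀⠀⠀⠀⠀⠀⠿
⠀⠀⠀⠀⠀⠀⠀⠀⠿
⠀⠀⣿⠒⠒⠒⠂⠴⠿
⠀⠀⣿⠒⠂⠂⣿⣿⠿
⠀⠀⠂⠂⣾⠒⠿⠴⠿
⠀⠀⠿⠒⠒⠒⠒⠂⠿
⠀⠀⠒⠒⠂⠂⠒⠂⠿
⠀⠀⠀⠒⣿⠂⠒⠒⠿
⠿⠿⠿⠿⠿⠿⠿⠿⠿

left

⠀⠀⠀⠀⠀⠀⠀⠀⠀
⠀⠀⠀⠀⠀⠀⠀⠀⠀
⠀⠀⣿⣿⠒⠒⠒⠂⠴
⠀⠀⣿⣿⠒⠂⠂⣿⣿
⠀⠀⣿⠂⣾⠂⠒⠿⠴
⠀⠀⠒⠿⠒⠒⠒⠒⠂
⠀⠀⣿⠒⠒⠂⠂⠒⠂
⠀⠀⠀⠀⠒⣿⠂⠒⠒
⠿⠿⠿⠿⠿⠿⠿⠿⠿

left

⠀⠀⠀⠀⠀⠀⠀⠀⠀
⠀⠀⠀⠀⠀⠀⠀⠀⠀
⠀⠀⠒⣿⣿⠒⠒⠒⠂
⠀⠀⠒⣿⣿⠒⠂⠂⣿
⠀⠀⠒⣿⣾⠂⠂⠒⠿
⠀⠀⠂⠒⠿⠒⠒⠒⠒
⠀⠀⠒⣿⠒⠒⠂⠂⠒
⠀⠀⠀⠀⠀⠒⣿⠂⠒
⠿⠿⠿⠿⠿⠿⠿⠿⠿

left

⠀⠀⠀⠀⠀⠀⠀⠀⠀
⠀⠀⠀⠀⠀⠀⠀⠀⠀
⠀⠀⠒⠒⣿⣿⠒⠒⠒
⠀⠀⠂⠒⣿⣿⠒⠂⠂
⠀⠀⠂⠒⣾⠂⠂⠂⠒
⠀⠀⠒⠂⠒⠿⠒⠒⠒
⠀⠀⠴⠒⣿⠒⠒⠂⠂
⠀⠀⠀⠀⠀⠀⠒⣿⠂
⠿⠿⠿⠿⠿⠿⠿⠿⠿

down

⠀⠀⠀⠀⠀⠀⠀⠀⠀
⠀⠀⠒⠒⣿⣿⠒⠒⠒
⠀⠀⠂⠒⣿⣿⠒⠂⠂
⠀⠀⠂⠒⣿⠂⠂⠂⠒
⠀⠀⠒⠂⣾⠿⠒⠒⠒
⠀⠀⠴⠒⣿⠒⠒⠂⠂
⠀⠀⠒⠿⠂⠴⠒⣿⠂
⠿⠿⠿⠿⠿⠿⠿⠿⠿
⠿⠿⠿⠿⠿⠿⠿⠿⠿

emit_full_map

⠒⠒⣿⣿⠒⠒⠒⠂⠴
⠂⠒⣿⣿⠒⠂⠂⣿⣿
⠂⠒⣿⠂⠂⠂⠒⠿⠴
⠒⠂⣾⠿⠒⠒⠒⠒⠂
⠴⠒⣿⠒⠒⠂⠂⠒⠂
⠒⠿⠂⠴⠒⣿⠂⠒⠒

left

⠀⠀⠀⠀⠀⠀⠀⠀⠀
⠀⠀⠀⠒⠒⣿⣿⠒⠒
⠀⠀⠒⠂⠒⣿⣿⠒⠂
⠀⠀⠒⠂⠒⣿⠂⠂⠂
⠀⠀⣿⠒⣾⠒⠿⠒⠒
⠀⠀⠴⠴⠒⣿⠒⠒⠂
⠀⠀⣿⠒⠿⠂⠴⠒⣿
⠿⠿⠿⠿⠿⠿⠿⠿⠿
⠿⠿⠿⠿⠿⠿⠿⠿⠿

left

⠀⠀⠀⠀⠀⠀⠀⠀⠀
⠀⠀⠀⠀⠒⠒⣿⣿⠒
⠀⠀⠒⠒⠂⠒⣿⣿⠒
⠀⠀⠒⠒⠂⠒⣿⠂⠂
⠀⠀⠒⣿⣾⠂⠒⠿⠒
⠀⠀⠒⠴⠴⠒⣿⠒⠒
⠀⠀⠒⣿⠒⠿⠂⠴⠒
⠿⠿⠿⠿⠿⠿⠿⠿⠿
⠿⠿⠿⠿⠿⠿⠿⠿⠿

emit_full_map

⠀⠀⠒⠒⣿⣿⠒⠒⠒⠂⠴
⠒⠒⠂⠒⣿⣿⠒⠂⠂⣿⣿
⠒⠒⠂⠒⣿⠂⠂⠂⠒⠿⠴
⠒⣿⣾⠂⠒⠿⠒⠒⠒⠒⠂
⠒⠴⠴⠒⣿⠒⠒⠂⠂⠒⠂
⠒⣿⠒⠿⠂⠴⠒⣿⠂⠒⠒


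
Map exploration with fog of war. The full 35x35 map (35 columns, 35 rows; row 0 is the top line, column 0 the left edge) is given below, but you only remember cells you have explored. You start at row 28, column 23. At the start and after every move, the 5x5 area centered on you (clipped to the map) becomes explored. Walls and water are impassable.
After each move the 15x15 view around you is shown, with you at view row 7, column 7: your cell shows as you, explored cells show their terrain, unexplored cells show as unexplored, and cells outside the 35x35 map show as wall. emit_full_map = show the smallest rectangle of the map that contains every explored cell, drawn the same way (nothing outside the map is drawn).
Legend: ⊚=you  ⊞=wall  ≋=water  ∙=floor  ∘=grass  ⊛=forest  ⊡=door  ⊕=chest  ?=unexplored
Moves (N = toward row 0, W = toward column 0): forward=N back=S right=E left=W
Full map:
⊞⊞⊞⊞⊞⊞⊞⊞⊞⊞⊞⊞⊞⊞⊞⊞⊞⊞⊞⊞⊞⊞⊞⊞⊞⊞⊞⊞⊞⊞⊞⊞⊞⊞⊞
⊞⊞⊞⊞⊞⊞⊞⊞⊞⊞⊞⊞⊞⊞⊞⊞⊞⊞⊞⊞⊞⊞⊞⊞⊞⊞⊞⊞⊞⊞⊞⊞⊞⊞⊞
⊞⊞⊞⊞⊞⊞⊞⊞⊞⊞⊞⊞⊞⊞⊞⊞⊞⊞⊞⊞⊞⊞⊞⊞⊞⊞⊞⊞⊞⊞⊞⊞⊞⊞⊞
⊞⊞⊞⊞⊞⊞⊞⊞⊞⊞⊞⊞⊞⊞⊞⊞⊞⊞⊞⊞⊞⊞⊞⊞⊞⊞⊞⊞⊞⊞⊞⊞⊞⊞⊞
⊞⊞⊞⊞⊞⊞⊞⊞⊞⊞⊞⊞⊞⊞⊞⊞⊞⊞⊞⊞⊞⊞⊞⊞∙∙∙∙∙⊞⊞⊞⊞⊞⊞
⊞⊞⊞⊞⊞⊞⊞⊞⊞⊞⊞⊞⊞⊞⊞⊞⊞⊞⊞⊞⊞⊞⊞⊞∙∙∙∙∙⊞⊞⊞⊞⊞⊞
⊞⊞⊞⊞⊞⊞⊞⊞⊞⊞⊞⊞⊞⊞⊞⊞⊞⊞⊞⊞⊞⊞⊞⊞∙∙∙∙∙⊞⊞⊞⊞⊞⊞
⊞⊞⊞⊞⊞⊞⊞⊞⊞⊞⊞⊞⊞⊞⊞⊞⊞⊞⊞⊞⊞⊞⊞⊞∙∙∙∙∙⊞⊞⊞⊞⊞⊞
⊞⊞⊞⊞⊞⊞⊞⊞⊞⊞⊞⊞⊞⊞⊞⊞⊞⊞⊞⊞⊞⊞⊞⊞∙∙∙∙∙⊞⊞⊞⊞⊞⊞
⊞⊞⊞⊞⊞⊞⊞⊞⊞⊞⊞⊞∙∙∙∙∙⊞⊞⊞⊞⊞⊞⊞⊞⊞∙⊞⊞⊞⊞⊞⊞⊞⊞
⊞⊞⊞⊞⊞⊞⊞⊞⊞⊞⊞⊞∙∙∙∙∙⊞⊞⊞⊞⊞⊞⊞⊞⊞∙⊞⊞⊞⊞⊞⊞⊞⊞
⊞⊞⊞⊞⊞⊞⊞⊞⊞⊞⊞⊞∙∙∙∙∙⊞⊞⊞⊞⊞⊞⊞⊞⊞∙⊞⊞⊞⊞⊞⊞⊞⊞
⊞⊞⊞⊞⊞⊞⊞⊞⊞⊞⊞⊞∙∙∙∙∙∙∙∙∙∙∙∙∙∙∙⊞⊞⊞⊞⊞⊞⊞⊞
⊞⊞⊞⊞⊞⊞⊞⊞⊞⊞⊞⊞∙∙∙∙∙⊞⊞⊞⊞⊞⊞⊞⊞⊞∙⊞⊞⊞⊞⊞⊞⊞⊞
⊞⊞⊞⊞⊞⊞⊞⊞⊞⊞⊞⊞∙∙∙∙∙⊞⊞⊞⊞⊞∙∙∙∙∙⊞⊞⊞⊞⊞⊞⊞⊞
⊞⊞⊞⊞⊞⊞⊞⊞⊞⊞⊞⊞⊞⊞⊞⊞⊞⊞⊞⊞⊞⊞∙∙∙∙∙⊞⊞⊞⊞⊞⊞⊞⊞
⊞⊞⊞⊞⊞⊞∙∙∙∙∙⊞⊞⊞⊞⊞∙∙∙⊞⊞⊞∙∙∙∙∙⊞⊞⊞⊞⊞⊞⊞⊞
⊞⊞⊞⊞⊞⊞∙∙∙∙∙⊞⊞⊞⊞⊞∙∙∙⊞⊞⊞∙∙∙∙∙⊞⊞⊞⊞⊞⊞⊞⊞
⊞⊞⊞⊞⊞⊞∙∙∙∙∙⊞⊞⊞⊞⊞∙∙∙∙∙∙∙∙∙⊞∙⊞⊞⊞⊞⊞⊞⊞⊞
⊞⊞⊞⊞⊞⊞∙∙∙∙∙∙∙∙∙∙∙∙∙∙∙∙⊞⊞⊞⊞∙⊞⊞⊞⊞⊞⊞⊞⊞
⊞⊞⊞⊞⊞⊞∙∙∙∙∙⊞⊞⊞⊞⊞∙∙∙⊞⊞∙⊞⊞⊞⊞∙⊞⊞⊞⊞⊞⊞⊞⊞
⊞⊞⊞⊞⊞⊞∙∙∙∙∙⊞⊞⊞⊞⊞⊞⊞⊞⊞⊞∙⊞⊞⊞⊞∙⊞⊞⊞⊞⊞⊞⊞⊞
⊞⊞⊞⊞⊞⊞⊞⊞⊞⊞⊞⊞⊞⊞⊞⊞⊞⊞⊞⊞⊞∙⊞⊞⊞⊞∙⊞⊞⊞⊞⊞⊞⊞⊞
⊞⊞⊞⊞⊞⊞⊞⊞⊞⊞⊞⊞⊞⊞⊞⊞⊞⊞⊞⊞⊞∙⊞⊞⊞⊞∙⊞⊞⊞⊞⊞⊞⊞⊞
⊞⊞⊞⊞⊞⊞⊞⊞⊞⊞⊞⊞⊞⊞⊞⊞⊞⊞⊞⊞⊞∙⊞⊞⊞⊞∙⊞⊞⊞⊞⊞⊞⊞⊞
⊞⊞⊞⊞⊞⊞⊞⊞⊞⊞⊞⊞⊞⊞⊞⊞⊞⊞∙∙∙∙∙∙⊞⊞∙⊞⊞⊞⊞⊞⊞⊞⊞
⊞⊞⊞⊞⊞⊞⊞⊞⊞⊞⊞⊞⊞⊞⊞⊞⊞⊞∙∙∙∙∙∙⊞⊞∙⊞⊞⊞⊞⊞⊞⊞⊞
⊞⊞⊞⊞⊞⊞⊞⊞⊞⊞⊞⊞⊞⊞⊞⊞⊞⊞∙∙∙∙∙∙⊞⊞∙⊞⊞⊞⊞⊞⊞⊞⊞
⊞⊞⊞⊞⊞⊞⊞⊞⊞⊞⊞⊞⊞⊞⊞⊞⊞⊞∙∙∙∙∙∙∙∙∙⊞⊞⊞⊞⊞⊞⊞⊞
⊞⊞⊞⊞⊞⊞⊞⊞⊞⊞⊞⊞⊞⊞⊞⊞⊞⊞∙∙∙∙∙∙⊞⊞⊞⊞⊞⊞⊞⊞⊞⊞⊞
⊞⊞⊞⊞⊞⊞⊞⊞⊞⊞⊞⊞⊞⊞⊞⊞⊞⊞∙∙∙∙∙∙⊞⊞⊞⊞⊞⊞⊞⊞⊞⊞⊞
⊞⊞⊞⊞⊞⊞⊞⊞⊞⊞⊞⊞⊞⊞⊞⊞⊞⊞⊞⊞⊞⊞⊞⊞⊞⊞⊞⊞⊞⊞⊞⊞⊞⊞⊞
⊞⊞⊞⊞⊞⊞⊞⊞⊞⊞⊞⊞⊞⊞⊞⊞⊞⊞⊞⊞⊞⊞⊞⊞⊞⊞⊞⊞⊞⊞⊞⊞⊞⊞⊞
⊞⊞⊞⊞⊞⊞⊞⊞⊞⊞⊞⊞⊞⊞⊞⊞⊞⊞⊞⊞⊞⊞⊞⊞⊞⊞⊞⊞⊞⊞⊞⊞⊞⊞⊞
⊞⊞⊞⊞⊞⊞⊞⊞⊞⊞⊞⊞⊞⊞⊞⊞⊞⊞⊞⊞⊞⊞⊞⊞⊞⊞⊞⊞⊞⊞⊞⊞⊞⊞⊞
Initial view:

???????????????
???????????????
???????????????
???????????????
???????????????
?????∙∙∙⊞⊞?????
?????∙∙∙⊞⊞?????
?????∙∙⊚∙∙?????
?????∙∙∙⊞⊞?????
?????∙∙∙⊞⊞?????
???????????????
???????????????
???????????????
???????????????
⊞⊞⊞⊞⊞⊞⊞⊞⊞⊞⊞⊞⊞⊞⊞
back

???????????????
???????????????
???????????????
???????????????
?????∙∙∙⊞⊞?????
?????∙∙∙⊞⊞?????
?????∙∙∙∙∙?????
?????∙∙⊚⊞⊞?????
?????∙∙∙⊞⊞?????
?????⊞⊞⊞⊞⊞?????
???????????????
???????????????
???????????????
⊞⊞⊞⊞⊞⊞⊞⊞⊞⊞⊞⊞⊞⊞⊞
⊞⊞⊞⊞⊞⊞⊞⊞⊞⊞⊞⊞⊞⊞⊞

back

???????????????
???????????????
???????????????
?????∙∙∙⊞⊞?????
?????∙∙∙⊞⊞?????
?????∙∙∙∙∙?????
?????∙∙∙⊞⊞?????
?????∙∙⊚⊞⊞?????
?????⊞⊞⊞⊞⊞?????
?????⊞⊞⊞⊞⊞?????
???????????????
???????????????
⊞⊞⊞⊞⊞⊞⊞⊞⊞⊞⊞⊞⊞⊞⊞
⊞⊞⊞⊞⊞⊞⊞⊞⊞⊞⊞⊞⊞⊞⊞
⊞⊞⊞⊞⊞⊞⊞⊞⊞⊞⊞⊞⊞⊞⊞

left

???????????????
???????????????
???????????????
??????∙∙∙⊞⊞????
??????∙∙∙⊞⊞????
?????∙∙∙∙∙∙????
?????∙∙∙∙⊞⊞????
?????∙∙⊚∙⊞⊞????
?????⊞⊞⊞⊞⊞⊞????
?????⊞⊞⊞⊞⊞⊞????
???????????????
???????????????
⊞⊞⊞⊞⊞⊞⊞⊞⊞⊞⊞⊞⊞⊞⊞
⊞⊞⊞⊞⊞⊞⊞⊞⊞⊞⊞⊞⊞⊞⊞
⊞⊞⊞⊞⊞⊞⊞⊞⊞⊞⊞⊞⊞⊞⊞

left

???????????????
???????????????
???????????????
???????∙∙∙⊞⊞???
???????∙∙∙⊞⊞???
?????∙∙∙∙∙∙∙???
?????∙∙∙∙∙⊞⊞???
?????∙∙⊚∙∙⊞⊞???
?????⊞⊞⊞⊞⊞⊞⊞???
?????⊞⊞⊞⊞⊞⊞⊞???
???????????????
???????????????
⊞⊞⊞⊞⊞⊞⊞⊞⊞⊞⊞⊞⊞⊞⊞
⊞⊞⊞⊞⊞⊞⊞⊞⊞⊞⊞⊞⊞⊞⊞
⊞⊞⊞⊞⊞⊞⊞⊞⊞⊞⊞⊞⊞⊞⊞

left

???????????????
???????????????
???????????????
????????∙∙∙⊞⊞??
????????∙∙∙⊞⊞??
?????∙∙∙∙∙∙∙∙??
?????∙∙∙∙∙∙⊞⊞??
?????∙∙⊚∙∙∙⊞⊞??
?????⊞⊞⊞⊞⊞⊞⊞⊞??
?????⊞⊞⊞⊞⊞⊞⊞⊞??
???????????????
???????????????
⊞⊞⊞⊞⊞⊞⊞⊞⊞⊞⊞⊞⊞⊞⊞
⊞⊞⊞⊞⊞⊞⊞⊞⊞⊞⊞⊞⊞⊞⊞
⊞⊞⊞⊞⊞⊞⊞⊞⊞⊞⊞⊞⊞⊞⊞

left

???????????????
???????????????
???????????????
?????????∙∙∙⊞⊞?
?????????∙∙∙⊞⊞?
?????⊞∙∙∙∙∙∙∙∙?
?????⊞∙∙∙∙∙∙⊞⊞?
?????⊞∙⊚∙∙∙∙⊞⊞?
?????⊞⊞⊞⊞⊞⊞⊞⊞⊞?
?????⊞⊞⊞⊞⊞⊞⊞⊞⊞?
???????????????
???????????????
⊞⊞⊞⊞⊞⊞⊞⊞⊞⊞⊞⊞⊞⊞⊞
⊞⊞⊞⊞⊞⊞⊞⊞⊞⊞⊞⊞⊞⊞⊞
⊞⊞⊞⊞⊞⊞⊞⊞⊞⊞⊞⊞⊞⊞⊞

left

???????????????
???????????????
???????????????
??????????∙∙∙⊞⊞
??????????∙∙∙⊞⊞
?????⊞⊞∙∙∙∙∙∙∙∙
?????⊞⊞∙∙∙∙∙∙⊞⊞
?????⊞⊞⊚∙∙∙∙∙⊞⊞
?????⊞⊞⊞⊞⊞⊞⊞⊞⊞⊞
?????⊞⊞⊞⊞⊞⊞⊞⊞⊞⊞
???????????????
???????????????
⊞⊞⊞⊞⊞⊞⊞⊞⊞⊞⊞⊞⊞⊞⊞
⊞⊞⊞⊞⊞⊞⊞⊞⊞⊞⊞⊞⊞⊞⊞
⊞⊞⊞⊞⊞⊞⊞⊞⊞⊞⊞⊞⊞⊞⊞

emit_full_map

?????∙∙∙⊞⊞
?????∙∙∙⊞⊞
⊞⊞∙∙∙∙∙∙∙∙
⊞⊞∙∙∙∙∙∙⊞⊞
⊞⊞⊚∙∙∙∙∙⊞⊞
⊞⊞⊞⊞⊞⊞⊞⊞⊞⊞
⊞⊞⊞⊞⊞⊞⊞⊞⊞⊞

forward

???????????????
???????????????
???????????????
???????????????
??????????∙∙∙⊞⊞
?????⊞⊞∙∙∙∙∙∙⊞⊞
?????⊞⊞∙∙∙∙∙∙∙∙
?????⊞⊞⊚∙∙∙∙∙⊞⊞
?????⊞⊞∙∙∙∙∙∙⊞⊞
?????⊞⊞⊞⊞⊞⊞⊞⊞⊞⊞
?????⊞⊞⊞⊞⊞⊞⊞⊞⊞⊞
???????????????
???????????????
⊞⊞⊞⊞⊞⊞⊞⊞⊞⊞⊞⊞⊞⊞⊞
⊞⊞⊞⊞⊞⊞⊞⊞⊞⊞⊞⊞⊞⊞⊞

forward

???????????????
???????????????
???????????????
???????????????
???????????????
?????⊞⊞∙∙∙∙∙∙⊞⊞
?????⊞⊞∙∙∙∙∙∙⊞⊞
?????⊞⊞⊚∙∙∙∙∙∙∙
?????⊞⊞∙∙∙∙∙∙⊞⊞
?????⊞⊞∙∙∙∙∙∙⊞⊞
?????⊞⊞⊞⊞⊞⊞⊞⊞⊞⊞
?????⊞⊞⊞⊞⊞⊞⊞⊞⊞⊞
???????????????
???????????????
⊞⊞⊞⊞⊞⊞⊞⊞⊞⊞⊞⊞⊞⊞⊞

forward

???????????????
???????????????
???????????????
???????????????
???????????????
?????⊞⊞∙∙∙?????
?????⊞⊞∙∙∙∙∙∙⊞⊞
?????⊞⊞⊚∙∙∙∙∙⊞⊞
?????⊞⊞∙∙∙∙∙∙∙∙
?????⊞⊞∙∙∙∙∙∙⊞⊞
?????⊞⊞∙∙∙∙∙∙⊞⊞
?????⊞⊞⊞⊞⊞⊞⊞⊞⊞⊞
?????⊞⊞⊞⊞⊞⊞⊞⊞⊞⊞
???????????????
???????????????

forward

???????????????
???????????????
???????????????
???????????????
???????????????
?????⊞⊞⊞⊞⊞?????
?????⊞⊞∙∙∙?????
?????⊞⊞⊚∙∙∙∙∙⊞⊞
?????⊞⊞∙∙∙∙∙∙⊞⊞
?????⊞⊞∙∙∙∙∙∙∙∙
?????⊞⊞∙∙∙∙∙∙⊞⊞
?????⊞⊞∙∙∙∙∙∙⊞⊞
?????⊞⊞⊞⊞⊞⊞⊞⊞⊞⊞
?????⊞⊞⊞⊞⊞⊞⊞⊞⊞⊞
???????????????

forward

???????????????
???????????????
???????????????
???????????????
???????????????
?????⊞⊞⊞⊞⊞?????
?????⊞⊞⊞⊞⊞?????
?????⊞⊞⊚∙∙?????
?????⊞⊞∙∙∙∙∙∙⊞⊞
?????⊞⊞∙∙∙∙∙∙⊞⊞
?????⊞⊞∙∙∙∙∙∙∙∙
?????⊞⊞∙∙∙∙∙∙⊞⊞
?????⊞⊞∙∙∙∙∙∙⊞⊞
?????⊞⊞⊞⊞⊞⊞⊞⊞⊞⊞
?????⊞⊞⊞⊞⊞⊞⊞⊞⊞⊞

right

???????????????
???????????????
???????????????
???????????????
???????????????
????⊞⊞⊞⊞⊞∙?????
????⊞⊞⊞⊞⊞∙?????
????⊞⊞∙⊚∙∙?????
????⊞⊞∙∙∙∙∙∙⊞⊞?
????⊞⊞∙∙∙∙∙∙⊞⊞?
????⊞⊞∙∙∙∙∙∙∙∙?
????⊞⊞∙∙∙∙∙∙⊞⊞?
????⊞⊞∙∙∙∙∙∙⊞⊞?
????⊞⊞⊞⊞⊞⊞⊞⊞⊞⊞?
????⊞⊞⊞⊞⊞⊞⊞⊞⊞⊞?

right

???????????????
???????????????
???????????????
???????????????
???????????????
???⊞⊞⊞⊞⊞∙⊞?????
???⊞⊞⊞⊞⊞∙⊞?????
???⊞⊞∙∙⊚∙∙?????
???⊞⊞∙∙∙∙∙∙⊞⊞??
???⊞⊞∙∙∙∙∙∙⊞⊞??
???⊞⊞∙∙∙∙∙∙∙∙??
???⊞⊞∙∙∙∙∙∙⊞⊞??
???⊞⊞∙∙∙∙∙∙⊞⊞??
???⊞⊞⊞⊞⊞⊞⊞⊞⊞⊞??
???⊞⊞⊞⊞⊞⊞⊞⊞⊞⊞??

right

???????????????
???????????????
???????????????
???????????????
???????????????
??⊞⊞⊞⊞⊞∙⊞⊞?????
??⊞⊞⊞⊞⊞∙⊞⊞?????
??⊞⊞∙∙∙⊚∙∙?????
??⊞⊞∙∙∙∙∙∙⊞⊞???
??⊞⊞∙∙∙∙∙∙⊞⊞???
??⊞⊞∙∙∙∙∙∙∙∙???
??⊞⊞∙∙∙∙∙∙⊞⊞???
??⊞⊞∙∙∙∙∙∙⊞⊞???
??⊞⊞⊞⊞⊞⊞⊞⊞⊞⊞???
??⊞⊞⊞⊞⊞⊞⊞⊞⊞⊞???

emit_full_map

⊞⊞⊞⊞⊞∙⊞⊞??
⊞⊞⊞⊞⊞∙⊞⊞??
⊞⊞∙∙∙⊚∙∙??
⊞⊞∙∙∙∙∙∙⊞⊞
⊞⊞∙∙∙∙∙∙⊞⊞
⊞⊞∙∙∙∙∙∙∙∙
⊞⊞∙∙∙∙∙∙⊞⊞
⊞⊞∙∙∙∙∙∙⊞⊞
⊞⊞⊞⊞⊞⊞⊞⊞⊞⊞
⊞⊞⊞⊞⊞⊞⊞⊞⊞⊞


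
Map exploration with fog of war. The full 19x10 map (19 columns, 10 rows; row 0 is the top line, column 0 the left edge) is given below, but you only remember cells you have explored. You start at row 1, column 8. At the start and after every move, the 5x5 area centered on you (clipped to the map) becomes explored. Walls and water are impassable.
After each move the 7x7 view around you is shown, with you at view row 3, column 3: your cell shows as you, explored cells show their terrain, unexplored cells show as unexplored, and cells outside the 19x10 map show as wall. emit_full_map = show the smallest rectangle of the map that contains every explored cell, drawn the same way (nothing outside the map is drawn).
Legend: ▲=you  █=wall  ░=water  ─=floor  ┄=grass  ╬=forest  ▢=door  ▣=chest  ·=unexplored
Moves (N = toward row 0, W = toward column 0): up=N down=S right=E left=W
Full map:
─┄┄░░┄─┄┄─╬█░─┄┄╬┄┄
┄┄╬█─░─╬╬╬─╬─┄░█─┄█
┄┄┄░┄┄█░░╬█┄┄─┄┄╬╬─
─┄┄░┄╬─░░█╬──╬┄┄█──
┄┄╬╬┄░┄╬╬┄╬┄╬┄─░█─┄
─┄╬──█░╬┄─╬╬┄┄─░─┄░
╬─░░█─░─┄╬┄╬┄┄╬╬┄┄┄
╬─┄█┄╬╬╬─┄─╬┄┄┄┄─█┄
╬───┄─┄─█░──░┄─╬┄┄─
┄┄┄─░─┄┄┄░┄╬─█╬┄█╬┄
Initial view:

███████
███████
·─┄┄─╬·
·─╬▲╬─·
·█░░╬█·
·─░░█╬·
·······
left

███████
███████
·┄─┄┄─╬
·░─▲╬╬─
·┄█░░╬█
·╬─░░█╬
·······

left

███████
███████
·░┄─┄┄─
·─░▲╬╬╬
·┄┄█░░╬
·┄╬─░░█
·······

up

███████
███████
███████
·░┄▲┄┄─
·─░─╬╬╬
·┄┄█░░╬
·┄╬─░░█

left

███████
███████
███████
·░░▲─┄┄
·█─░─╬╬
·░┄┄█░░
··┄╬─░░

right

███████
███████
███████
░░┄▲┄┄─
█─░─╬╬╬
░┄┄█░░╬
·┄╬─░░█

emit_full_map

░░┄▲┄┄─╬
█─░─╬╬╬─
░┄┄█░░╬█
·┄╬─░░█╬

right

███████
███████
███████
░┄─▲┄─╬
─░─╬╬╬─
┄┄█░░╬█
┄╬─░░█╬

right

███████
███████
███████
┄─┄▲─╬·
░─╬╬╬─·
┄█░░╬█·
╬─░░█╬·

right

███████
███████
███████
─┄┄▲╬█·
─╬╬╬─╬·
█░░╬█┄·
─░░█╬··

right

███████
███████
███████
┄┄─▲█░·
╬╬╬─╬─·
░░╬█┄┄·
░░█╬···

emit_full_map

░░┄─┄┄─▲█░
█─░─╬╬╬─╬─
░┄┄█░░╬█┄┄
·┄╬─░░█╬··


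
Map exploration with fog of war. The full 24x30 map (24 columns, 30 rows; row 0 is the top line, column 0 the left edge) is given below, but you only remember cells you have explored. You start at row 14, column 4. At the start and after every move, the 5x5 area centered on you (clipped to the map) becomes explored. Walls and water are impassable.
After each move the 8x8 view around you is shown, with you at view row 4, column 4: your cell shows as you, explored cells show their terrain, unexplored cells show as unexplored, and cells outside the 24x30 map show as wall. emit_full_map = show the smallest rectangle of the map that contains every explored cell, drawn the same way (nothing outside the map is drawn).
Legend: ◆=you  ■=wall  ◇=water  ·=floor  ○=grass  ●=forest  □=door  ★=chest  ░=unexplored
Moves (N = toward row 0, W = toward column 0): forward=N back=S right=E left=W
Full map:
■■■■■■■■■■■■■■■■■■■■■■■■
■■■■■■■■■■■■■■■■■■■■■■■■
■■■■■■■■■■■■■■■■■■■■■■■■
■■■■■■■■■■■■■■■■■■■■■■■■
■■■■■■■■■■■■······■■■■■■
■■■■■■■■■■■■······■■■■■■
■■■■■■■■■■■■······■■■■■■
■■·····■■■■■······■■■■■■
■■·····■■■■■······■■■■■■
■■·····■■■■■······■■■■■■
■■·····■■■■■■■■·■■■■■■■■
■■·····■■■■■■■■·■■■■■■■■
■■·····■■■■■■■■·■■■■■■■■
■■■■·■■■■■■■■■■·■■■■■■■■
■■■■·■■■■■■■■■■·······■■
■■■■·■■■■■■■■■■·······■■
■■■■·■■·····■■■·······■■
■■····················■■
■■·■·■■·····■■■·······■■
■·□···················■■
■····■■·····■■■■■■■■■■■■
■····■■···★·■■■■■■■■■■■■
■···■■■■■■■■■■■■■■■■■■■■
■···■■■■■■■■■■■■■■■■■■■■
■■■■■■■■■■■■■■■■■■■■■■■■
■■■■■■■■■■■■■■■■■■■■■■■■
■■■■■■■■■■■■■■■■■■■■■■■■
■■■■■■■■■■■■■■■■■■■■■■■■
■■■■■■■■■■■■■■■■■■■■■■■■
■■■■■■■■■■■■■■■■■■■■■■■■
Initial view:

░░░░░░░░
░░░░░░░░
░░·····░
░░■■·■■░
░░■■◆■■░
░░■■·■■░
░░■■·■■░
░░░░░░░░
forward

░░░░░░░░
░░░░░░░░
░░·····░
░░·····░
░░■■◆■■░
░░■■·■■░
░░■■·■■░
░░■■·■■░

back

░░░░░░░░
░░·····░
░░·····░
░░■■·■■░
░░■■◆■■░
░░■■·■■░
░░■■·■■░
░░░░░░░░

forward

░░░░░░░░
░░░░░░░░
░░·····░
░░·····░
░░■■◆■■░
░░■■·■■░
░░■■·■■░
░░■■·■■░

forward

░░░░░░░░
░░░░░░░░
░░·····░
░░·····░
░░··◆··░
░░■■·■■░
░░■■·■■░
░░■■·■■░

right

░░░░░░░░
░░░░░░░░
░·····■░
░·····■░
░···◆·■░
░■■·■■■░
░■■·■■■░
░■■·■■░░

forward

░░░░░░░░
░░░░░░░░
░░····■░
░·····■░
░···◆·■░
░·····■░
░■■·■■■░
░■■·■■■░

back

░░░░░░░░
░░····■░
░·····■░
░·····■░
░···◆·■░
░■■·■■■░
░■■·■■■░
░■■·■■░░

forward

░░░░░░░░
░░░░░░░░
░░····■░
░·····■░
░···◆·■░
░·····■░
░■■·■■■░
░■■·■■■░

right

░░░░░░░░
░░░░░░░░
░····■■░
·····■■░
····◆■■░
·····■■░
■■·■■■■░
■■·■■■░░

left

░░░░░░░░
░░░░░░░░
░░····■■
░·····■■
░···◆·■■
░·····■■
░■■·■■■■
░■■·■■■░

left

░░░░░░░░
░░░░░░░░
░░·····■
░░·····■
░░··◆··■
░░·····■
░░■■·■■■
░░■■·■■■

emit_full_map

·····■■
·····■■
··◆··■■
·····■■
■■·■■■■
■■·■■■░
■■·■■░░
■■·■■░░

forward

░░░░░░░░
░░░░░░░░
░░·····░
░░·····■
░░··◆··■
░░·····■
░░·····■
░░■■·■■■

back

░░░░░░░░
░░·····░
░░·····■
░░·····■
░░··◆··■
░░·····■
░░■■·■■■
░░■■·■■■

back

░░·····░
░░·····■
░░·····■
░░·····■
░░··◆··■
░░■■·■■■
░░■■·■■■
░░■■·■■░

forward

░░░░░░░░
░░·····░
░░·····■
░░·····■
░░··◆··■
░░·····■
░░■■·■■■
░░■■·■■■

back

░░·····░
░░·····■
░░·····■
░░·····■
░░··◆··■
░░■■·■■■
░░■■·■■■
░░■■·■■░

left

■░░·····
■░░·····
■░■·····
■░■·····
■░■·◆···
■░■■■·■■
■░■■■·■■
■░░■■·■■

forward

■░░░░░░░
■░░·····
■░■·····
■░■·····
■░■·◆···
■░■·····
■░■■■·■■
■░■■■·■■

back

■░░·····
■░■·····
■░■·····
■░■·····
■░■·◆···
■░■■■·■■
■░■■■·■■
■░░■■·■■

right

░░·····░
░■·····■
░■·····■
░■·····■
░■··◆··■
░■■■·■■■
░■■■·■■■
░░■■·■■░

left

■░░·····
■░■·····
■░■·····
■░■·····
■░■·◆···
■░■■■·■■
■░■■■·■■
■░░■■·■■

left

■■░░····
■■░■····
■■■■····
■■■■····
■■■■◆···
■■■■■■·■
■■■■■■·■
■■░░■■·■

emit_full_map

░░·····░░
░■·····■■
■■·····■■
■■·····■■
■■◆····■■
■■■■·■■■■
■■■■·■■■░
░░■■·■■░░
░░■■·■■░░

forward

■■░░░░░░
■■░░····
■■■■····
■■■■····
■■■■◆···
■■■■····
■■■■■■·■
■■■■■■·■

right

■░░░░░░░
■░░·····
■■■·····
■■■·····
■■■·◆···
■■■·····
■■■■■·■■
■■■■■·■■

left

■■░░░░░░
■■░░····
■■■■····
■■■■····
■■■■◆···
■■■■····
■■■■■■·■
■■■■■■·■

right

■░░░░░░░
■░░·····
■■■·····
■■■·····
■■■·◆···
■■■·····
■■■■■·■■
■■■■■·■■

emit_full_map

░░·····░░
■■·····■■
■■·····■■
■■·◆···■■
■■·····■■
■■■■·■■■■
■■■■·■■■░
░░■■·■■░░
░░■■·■■░░
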